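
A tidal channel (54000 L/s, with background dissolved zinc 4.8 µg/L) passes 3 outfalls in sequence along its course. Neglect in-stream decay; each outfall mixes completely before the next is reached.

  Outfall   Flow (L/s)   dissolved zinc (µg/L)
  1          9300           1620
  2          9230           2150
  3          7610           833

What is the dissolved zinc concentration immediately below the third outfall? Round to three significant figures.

518 µg/L

After outfall 1: Q = 54000 + 9300 = 63300 L/s; C = (54000·4.800 + 9300·1620)/63300 = 242.1 µg/L.
After outfall 2: Q = 63300 + 9230 = 72530 L/s; C = (63300·242.1 + 9230·2150)/72530 = 484.9 µg/L.
After outfall 3: Q = 72530 + 7610 = 80140 L/s; C = (72530·484.9 + 7610·833.0)/80140 = 518.0 µg/L.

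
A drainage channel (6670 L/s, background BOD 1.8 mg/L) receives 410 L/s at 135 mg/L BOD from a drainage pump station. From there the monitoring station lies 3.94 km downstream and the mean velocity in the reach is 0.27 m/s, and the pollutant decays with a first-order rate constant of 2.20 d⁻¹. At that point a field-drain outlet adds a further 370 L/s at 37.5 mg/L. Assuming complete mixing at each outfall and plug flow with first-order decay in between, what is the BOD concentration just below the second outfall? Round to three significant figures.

8.10 mg/L

Mass balance: C = (6670·1.800 + 410.0·135.0) / 7080 = 67360/7080 = 9.514 mg/L; combined flow 7080 L/s.
Travel time t = 3.94·1000 / 0.27 = 14590 s = 4.053 h.
First-order decay: C = 9.514·exp(−k·t) = 9.514·0.6897 = 6.561 mg/L.
Second outfall: C = (7080·6.561 + 370.0·37.50)/7450 = 8.098 mg/L.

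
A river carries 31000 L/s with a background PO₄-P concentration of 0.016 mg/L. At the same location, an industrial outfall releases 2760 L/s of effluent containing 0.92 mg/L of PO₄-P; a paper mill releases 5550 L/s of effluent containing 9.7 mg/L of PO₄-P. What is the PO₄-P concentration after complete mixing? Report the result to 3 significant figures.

Conservation of mass: C = (31000·0.01600 + 2760·0.9200 + 5550·9.700) / 39310 = 56870/39310 = 1.447 mg/L.

1.45 mg/L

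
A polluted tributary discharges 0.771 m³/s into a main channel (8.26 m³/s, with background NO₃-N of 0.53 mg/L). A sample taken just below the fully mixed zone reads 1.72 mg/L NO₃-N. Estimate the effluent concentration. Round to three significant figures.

14.5 mg/L

Mass balance: 8.260·0.5300 + 0.7710·Cₑ = 9.031·1.720
→ Cₑ = (9.031·1.720 − 8.260·0.5300) / 0.7710 = 14.47 mg/L.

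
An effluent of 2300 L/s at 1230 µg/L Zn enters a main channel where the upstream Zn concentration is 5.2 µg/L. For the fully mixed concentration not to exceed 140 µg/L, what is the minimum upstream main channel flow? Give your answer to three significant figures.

18600 L/s

Set C_mix = 140: (Q·5.200 + 2300·1230) / (Q + 2300) = 140
→ Q = 2300·(1230 − 140)/(140 − 5.200) = 18600 L/s.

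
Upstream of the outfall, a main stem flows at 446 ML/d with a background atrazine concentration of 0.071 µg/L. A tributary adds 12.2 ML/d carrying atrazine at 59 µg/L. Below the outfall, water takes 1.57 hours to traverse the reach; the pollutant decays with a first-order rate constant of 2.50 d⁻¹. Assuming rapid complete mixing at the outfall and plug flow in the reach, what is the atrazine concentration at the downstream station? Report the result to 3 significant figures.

1.39 µg/L

Conservation of mass: C = (446.0·0.07100 + 12.20·59.00) / 458.2 = 751.5/458.2 = 1.640 µg/L.
Applying C = C₀e^(−kt): 1.640 × 0.8491 = 1.393 µg/L.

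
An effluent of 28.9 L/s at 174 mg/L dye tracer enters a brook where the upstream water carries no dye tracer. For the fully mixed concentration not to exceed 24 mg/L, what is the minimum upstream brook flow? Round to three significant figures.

Set C_mix = 24: (Q·0 + 28.90·174.0) / (Q + 28.90) = 24
→ Q = 28.90·(174.0 − 24)/(24 − 0) = 180.6 L/s.

181 L/s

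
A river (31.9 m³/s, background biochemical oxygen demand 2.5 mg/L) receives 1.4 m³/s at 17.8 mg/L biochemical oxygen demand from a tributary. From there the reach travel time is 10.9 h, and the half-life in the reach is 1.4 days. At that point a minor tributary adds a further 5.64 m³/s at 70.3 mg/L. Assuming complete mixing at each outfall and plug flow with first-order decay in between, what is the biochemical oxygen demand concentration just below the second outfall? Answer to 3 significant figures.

After mixing, C = (31.90·2.500 + 1.400·17.80) / 33.30 = 104.7/33.30 = 3.143 mg/L; combined flow 33.30 m³/s.
Half-life 1.4 d → k = ln 2 / 1.4 = 0.4951 d⁻¹.
Decay over the reach: 3.143·exp(−kt) = 3.143·0.7986 = 2.510 mg/L.
Second outfall: C = (33.30·2.510 + 5.640·70.30)/38.94 = 12.33 mg/L.

12.3 mg/L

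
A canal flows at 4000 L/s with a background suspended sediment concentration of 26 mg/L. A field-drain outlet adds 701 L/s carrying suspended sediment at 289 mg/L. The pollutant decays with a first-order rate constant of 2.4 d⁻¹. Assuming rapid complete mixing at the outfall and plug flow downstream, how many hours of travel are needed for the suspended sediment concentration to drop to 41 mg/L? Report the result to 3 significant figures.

Conservation of mass: C = (4000·26.00 + 701.0·289.0) / 4701 = 306600/4701 = 65.22 mg/L.
65.22·exp(−k·t) = 41 → t = ln(65.22/41)/k = 16710 s = 4.642 h.

4.64 h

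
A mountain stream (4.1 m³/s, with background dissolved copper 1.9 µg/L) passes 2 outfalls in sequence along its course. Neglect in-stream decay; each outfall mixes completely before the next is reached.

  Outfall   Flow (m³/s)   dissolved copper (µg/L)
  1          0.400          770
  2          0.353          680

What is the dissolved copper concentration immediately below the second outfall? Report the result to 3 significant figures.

After outfall 1: Q = 4.100 + 0.4000 = 4.500 m³/s; C = (4.100·1.900 + 0.4000·770.0)/4.500 = 70.18 µg/L.
After outfall 2: Q = 4.500 + 0.3530 = 4.853 m³/s; C = (4.500·70.18 + 0.3530·680.0)/4.853 = 114.5 µg/L.

115 µg/L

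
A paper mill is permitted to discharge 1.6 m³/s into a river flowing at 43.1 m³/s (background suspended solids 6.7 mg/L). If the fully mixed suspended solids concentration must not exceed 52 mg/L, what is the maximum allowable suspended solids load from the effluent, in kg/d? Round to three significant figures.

176000 kg/d

Mass balance at the limit: 43.10·6.700 + 1.600·Cₑ = 44.70·52 → Cₑ = 1272 mg/L.
Load = 1.600 m³/s × 1272 g/m³ × 86 400 s/d = 175900 kg/d.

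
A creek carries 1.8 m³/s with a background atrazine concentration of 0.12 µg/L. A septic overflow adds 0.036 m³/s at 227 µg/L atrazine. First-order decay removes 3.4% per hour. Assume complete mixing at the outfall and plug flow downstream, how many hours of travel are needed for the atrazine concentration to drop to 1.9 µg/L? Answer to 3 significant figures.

25.4 h

After mixing, C = (1.800·0.1200 + 0.03600·227.0) / 1.836 = 8.388/1.836 = 4.569 µg/L.
3.4%/h lost → k = −ln(1 − 0.034) = 0.03459 h⁻¹.
4.569·exp(−k·t) = 1.9 → t = ln(4.569/1.9)/k = 91310 s = 25.36 h.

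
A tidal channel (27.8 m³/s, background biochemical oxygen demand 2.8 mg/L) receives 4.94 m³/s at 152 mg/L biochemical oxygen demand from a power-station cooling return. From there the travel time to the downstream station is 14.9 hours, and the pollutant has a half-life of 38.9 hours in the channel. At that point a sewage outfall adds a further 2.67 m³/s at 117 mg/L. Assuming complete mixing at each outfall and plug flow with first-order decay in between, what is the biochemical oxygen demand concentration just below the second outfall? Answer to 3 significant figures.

After mixing, C = (27.80·2.800 + 4.940·152.0) / 32.74 = 828.7/32.74 = 25.31 mg/L; combined flow 32.74 m³/s.
Half-life 38.9 h → k = ln 2 / 38.9 = 0.01782 h⁻¹ = 0.4276 d⁻¹.
First-order decay: C = 25.31·exp(−k·t) = 25.31·0.7668 = 19.41 mg/L.
At the second outfall, C = (32.74·19.41 + 2.670·117.0) / (32.74 + 2.670) = 26.77 mg/L.

26.8 mg/L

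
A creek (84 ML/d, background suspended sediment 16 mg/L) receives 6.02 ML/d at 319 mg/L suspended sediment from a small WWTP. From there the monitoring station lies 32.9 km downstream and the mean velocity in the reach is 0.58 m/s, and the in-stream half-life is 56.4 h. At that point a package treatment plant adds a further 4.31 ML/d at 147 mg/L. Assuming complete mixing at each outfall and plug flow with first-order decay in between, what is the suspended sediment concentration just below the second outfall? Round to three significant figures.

35.2 mg/L

Flow-weighted average: C = (84.00·16.00 + 6.020·319.0) / 90.02 = 3264/90.02 = 36.26 mg/L; combined flow 90.02 ML/d.
Travel time t = 32.9·1000 / 0.58 = 56720 s = 15.76 h.
Half-life 56.4 h → k = ln 2 / 56.4 = 0.01229 h⁻¹ = 0.2950 d⁻¹.
First-order decay: C = 36.26·exp(−k·t) = 36.26·0.8239 = 29.88 mg/L.
Second outfall: C = (90.02·29.88 + 4.310·147.0)/94.33 = 35.23 mg/L.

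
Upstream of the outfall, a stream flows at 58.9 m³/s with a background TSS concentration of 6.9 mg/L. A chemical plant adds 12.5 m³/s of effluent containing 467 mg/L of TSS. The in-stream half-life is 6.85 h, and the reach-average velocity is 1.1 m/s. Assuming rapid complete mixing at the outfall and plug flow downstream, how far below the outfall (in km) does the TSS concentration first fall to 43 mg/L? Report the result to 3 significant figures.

Flow-weighted average: C = (58.90·6.900 + 12.50·467.0) / 71.40 = 6244/71.40 = 87.45 mg/L.
Half-life 6.85 h → k = ln 2 / 6.85 = 0.1012 h⁻¹ = 2.429 d⁻¹.
Set 87.45·exp(−k·t) = 43 → t = ln(87.45/43)/k = 25250 s = 7.015 h.
Distance = v·t = 1.1·25250 = 27780 m = 27.78 km.

27.8 km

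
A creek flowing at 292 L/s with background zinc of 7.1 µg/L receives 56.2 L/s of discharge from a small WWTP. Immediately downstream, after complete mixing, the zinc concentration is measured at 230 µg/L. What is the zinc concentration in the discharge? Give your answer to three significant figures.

1390 µg/L

Mass balance: 292.0·7.100 + 56.20·Cₑ = 348.2·230.0
→ Cₑ = (348.2·230.0 − 292.0·7.100) / 56.20 = 1388 µg/L.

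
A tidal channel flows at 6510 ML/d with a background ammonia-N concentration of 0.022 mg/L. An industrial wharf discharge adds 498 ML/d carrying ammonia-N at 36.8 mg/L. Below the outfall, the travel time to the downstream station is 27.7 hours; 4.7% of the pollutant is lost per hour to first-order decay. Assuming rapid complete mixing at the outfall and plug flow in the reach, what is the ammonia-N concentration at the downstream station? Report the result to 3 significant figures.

Mixed concentration C = ΣQC/ΣQ = (6510·0.02200 + 498.0·36.80) / 7008 = 18470/7008 = 2.636 mg/L.
4.7%/h lost → k = −ln(1 − 0.047) = 0.04814 h⁻¹.
Decay over the reach: 2.636·exp(−kt) = 2.636·0.2636 = 0.6946 mg/L.

0.695 mg/L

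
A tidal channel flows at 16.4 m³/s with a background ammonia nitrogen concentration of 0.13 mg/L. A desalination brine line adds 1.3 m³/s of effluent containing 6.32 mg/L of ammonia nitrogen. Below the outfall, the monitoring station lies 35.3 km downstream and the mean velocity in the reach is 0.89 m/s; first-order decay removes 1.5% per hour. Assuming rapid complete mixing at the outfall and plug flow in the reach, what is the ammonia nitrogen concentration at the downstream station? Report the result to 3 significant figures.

0.495 mg/L

Mixed concentration C = ΣQC/ΣQ = (16.40·0.1300 + 1.300·6.320) / 17.70 = 10.35/17.70 = 0.5846 mg/L.
Travel time t = 35.3·1000 / 0.89 = 39660 s = 11.02 h.
1.5%/h lost → k = −ln(1 − 0.015) = 0.01511 h⁻¹.
First-order decay: C = 0.5846·exp(−k·t) = 0.5846·0.8466 = 0.4950 mg/L.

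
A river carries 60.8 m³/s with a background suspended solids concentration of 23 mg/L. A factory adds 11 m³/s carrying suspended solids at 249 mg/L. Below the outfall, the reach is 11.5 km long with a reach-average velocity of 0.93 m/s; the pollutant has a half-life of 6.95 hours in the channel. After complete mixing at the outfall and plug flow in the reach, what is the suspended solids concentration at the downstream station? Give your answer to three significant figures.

40.9 mg/L

After mixing, C = (60.80·23.00 + 11.00·249.0) / 71.80 = 4137/71.80 = 57.62 mg/L.
Travel time t = 11.5·1000 / 0.93 = 12370 s = 3.435 h.
Half-life 6.95 h → k = ln 2 / 6.95 = 0.09973 h⁻¹ = 2.394 d⁻¹.
Applying C = C₀e^(−kt): 57.62 × 0.7099 = 40.91 mg/L.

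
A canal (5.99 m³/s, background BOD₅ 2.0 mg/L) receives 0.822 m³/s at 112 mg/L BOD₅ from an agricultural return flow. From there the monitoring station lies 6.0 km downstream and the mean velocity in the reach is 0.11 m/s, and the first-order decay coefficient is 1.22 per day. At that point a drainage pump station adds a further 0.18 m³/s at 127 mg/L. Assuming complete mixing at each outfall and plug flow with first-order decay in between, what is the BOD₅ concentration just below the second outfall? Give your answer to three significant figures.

10.2 mg/L

Conservation of mass: C = (5.990·2.000 + 0.8220·112.0) / 6.812 = 104.0/6.812 = 15.27 mg/L; combined flow 6.812 m³/s.
Travel time t = 6.0·1000 / 0.11 = 54550 s = 15.15 h.
After decay, C = 15.27 × e^(−kt) = 15.27 × 0.4629 = 7.070 mg/L.
At the second outfall, C = (6.812·7.070 + 0.1800·127.0) / (6.812 + 0.1800) = 10.16 mg/L.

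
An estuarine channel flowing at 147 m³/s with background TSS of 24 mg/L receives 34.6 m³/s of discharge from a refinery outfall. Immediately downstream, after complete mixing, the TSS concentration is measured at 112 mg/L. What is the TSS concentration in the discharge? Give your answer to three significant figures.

Mass balance: 147.0·24.00 + 34.60·Cₑ = 181.6·112.0
→ Cₑ = (181.6·112.0 − 147.0·24.00) / 34.60 = 485.9 mg/L.

486 mg/L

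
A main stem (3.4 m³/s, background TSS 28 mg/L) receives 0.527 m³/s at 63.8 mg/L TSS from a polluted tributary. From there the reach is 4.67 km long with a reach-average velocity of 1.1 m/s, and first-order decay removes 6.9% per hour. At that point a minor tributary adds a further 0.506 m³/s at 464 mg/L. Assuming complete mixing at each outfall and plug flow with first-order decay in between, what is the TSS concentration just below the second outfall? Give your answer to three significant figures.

Mass balance: C = (3.400·28.00 + 0.5270·63.80) / 3.927 = 128.8/3.927 = 32.80 mg/L; combined flow 3.927 m³/s.
Travel time t = 4.67·1000 / 1.1 = 4245 s = 1.179 h.
6.9%/h lost → k = −ln(1 − 0.069) = 0.07150 h⁻¹.
Applying C = C₀e^(−kt): 32.80 × 0.9191 = 30.15 mg/L.
Second outfall: C = (3.927·30.15 + 0.5060·464.0)/4.433 = 79.67 mg/L.

79.7 mg/L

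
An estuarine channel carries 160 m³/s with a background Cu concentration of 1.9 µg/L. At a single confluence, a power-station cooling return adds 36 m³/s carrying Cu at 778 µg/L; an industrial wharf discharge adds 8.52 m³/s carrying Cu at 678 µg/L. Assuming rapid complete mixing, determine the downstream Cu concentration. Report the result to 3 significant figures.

Flow-weighted average: C = (160.0·1.900 + 36.00·778.0 + 8.520·678.0) / 204.5 = 34090/204.5 = 166.7 µg/L.

167 µg/L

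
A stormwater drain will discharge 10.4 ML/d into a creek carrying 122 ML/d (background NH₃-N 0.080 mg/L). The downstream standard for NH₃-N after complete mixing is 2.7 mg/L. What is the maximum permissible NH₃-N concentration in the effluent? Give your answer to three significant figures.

At the limit, (Qr·Cr + Qe·Cₑ)/(Qr + Qe) = 2.7:
Cₑ = (132.4·2.7 − 122.0·0.08000) / 10.40 = 33.43 mg/L.

33.4 mg/L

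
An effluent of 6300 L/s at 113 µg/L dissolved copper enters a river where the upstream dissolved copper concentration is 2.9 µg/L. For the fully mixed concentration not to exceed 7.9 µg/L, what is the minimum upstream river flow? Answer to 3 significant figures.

132000 L/s

Set C_mix = 7.9: (Q·2.900 + 6300·113.0) / (Q + 6300) = 7.9
→ Q = 6300·(113.0 − 7.9)/(7.9 − 2.900) = 132400 L/s.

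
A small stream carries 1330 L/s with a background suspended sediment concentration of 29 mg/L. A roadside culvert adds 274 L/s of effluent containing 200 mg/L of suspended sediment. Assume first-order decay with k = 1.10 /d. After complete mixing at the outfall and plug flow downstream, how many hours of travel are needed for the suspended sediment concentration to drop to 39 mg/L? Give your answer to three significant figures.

After mixing, C = (1330·29.00 + 274.0·200.0) / 1604 = 93370/1604 = 58.21 mg/L.
58.21·exp(−k·t) = 39 → t = ln(58.21/39)/k = 31460 s = 8.738 h.

8.74 h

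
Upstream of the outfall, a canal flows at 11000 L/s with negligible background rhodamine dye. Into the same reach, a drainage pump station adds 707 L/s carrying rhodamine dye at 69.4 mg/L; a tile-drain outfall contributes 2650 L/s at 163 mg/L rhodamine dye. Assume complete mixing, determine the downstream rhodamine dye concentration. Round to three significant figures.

33.5 mg/L

Conservation of mass: C = (11000·0 + 707.0·69.40 + 2650·163.0) / 14360 = 481000/14360 = 33.50 mg/L.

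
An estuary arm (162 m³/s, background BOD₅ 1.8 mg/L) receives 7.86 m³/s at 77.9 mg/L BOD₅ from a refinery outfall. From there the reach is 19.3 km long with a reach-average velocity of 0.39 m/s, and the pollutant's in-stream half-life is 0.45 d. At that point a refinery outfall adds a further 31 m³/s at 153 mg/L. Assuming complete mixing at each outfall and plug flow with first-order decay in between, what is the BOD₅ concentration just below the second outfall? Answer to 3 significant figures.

25.5 mg/L

Mixed concentration C = ΣQC/ΣQ = (162.0·1.800 + 7.860·77.90) / 169.9 = 903.9/169.9 = 5.321 mg/L; combined flow 169.9 m³/s.
Travel time t = 19.3·1000 / 0.39 = 49490 s = 13.75 h.
Half-life 0.45 d → k = ln 2 / 0.45 = 1.540 d⁻¹.
First-order decay: C = 5.321·exp(−k·t) = 5.321·0.4139 = 2.202 mg/L.
At the second outfall, C = (169.9·2.202 + 31.00·153.0) / (169.9 + 31.00) = 25.48 mg/L.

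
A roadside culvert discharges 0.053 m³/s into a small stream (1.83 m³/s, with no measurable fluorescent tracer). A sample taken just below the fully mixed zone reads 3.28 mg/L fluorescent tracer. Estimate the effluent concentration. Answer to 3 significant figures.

Mass balance: 1.830·0 + 0.05300·Cₑ = 1.883·3.280
→ Cₑ = (1.883·3.280 − 1.830·0) / 0.05300 = 116.5 mg/L.

117 mg/L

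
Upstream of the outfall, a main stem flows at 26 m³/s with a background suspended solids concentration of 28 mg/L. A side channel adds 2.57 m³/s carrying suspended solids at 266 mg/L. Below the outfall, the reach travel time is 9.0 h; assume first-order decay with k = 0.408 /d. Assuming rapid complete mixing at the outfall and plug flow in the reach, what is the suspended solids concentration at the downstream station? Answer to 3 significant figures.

42.4 mg/L

Mixed concentration C = ΣQC/ΣQ = (26.00·28.00 + 2.570·266.0) / 28.57 = 1412/28.57 = 49.41 mg/L.
Applying C = C₀e^(−kt): 49.41 × 0.8581 = 42.40 mg/L.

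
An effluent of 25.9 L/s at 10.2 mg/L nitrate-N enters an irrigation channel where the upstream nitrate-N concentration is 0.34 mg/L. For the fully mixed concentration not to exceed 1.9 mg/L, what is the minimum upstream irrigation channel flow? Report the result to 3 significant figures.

Set C_mix = 1.9: (Q·0.3400 + 25.90·10.20) / (Q + 25.90) = 1.9
→ Q = 25.90·(10.20 − 1.9)/(1.9 − 0.3400) = 137.8 L/s.

138 L/s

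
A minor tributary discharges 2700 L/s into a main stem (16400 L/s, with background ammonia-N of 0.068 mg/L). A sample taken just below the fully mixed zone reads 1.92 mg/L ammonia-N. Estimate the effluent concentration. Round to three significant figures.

Mass balance: 16400·0.06800 + 2700·Cₑ = 19100·1.920
→ Cₑ = (19100·1.920 − 16400·0.06800) / 2700 = 13.17 mg/L.

13.2 mg/L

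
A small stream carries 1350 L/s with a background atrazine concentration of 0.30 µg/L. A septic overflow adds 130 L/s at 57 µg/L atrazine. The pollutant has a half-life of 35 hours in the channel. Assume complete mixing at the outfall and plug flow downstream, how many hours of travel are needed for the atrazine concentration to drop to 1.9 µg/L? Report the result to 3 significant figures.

51.6 h

Mixed concentration C = ΣQC/ΣQ = (1350·0.3000 + 130.0·57.00) / 1480 = 7815/1480 = 5.280 µg/L.
Half-life 35 h → k = ln 2 / 35 = 0.01980 h⁻¹ = 0.4753 d⁻¹.
5.280·exp(−k·t) = 1.9 → t = ln(5.280/1.9)/k = 185800 s = 51.61 h.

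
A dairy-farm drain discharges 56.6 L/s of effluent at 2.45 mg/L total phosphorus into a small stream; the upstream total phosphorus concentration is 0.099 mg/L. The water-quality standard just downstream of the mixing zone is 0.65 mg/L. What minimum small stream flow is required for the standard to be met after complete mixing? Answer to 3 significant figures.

Set C_mix = 0.65: (Q·0.09900 + 56.60·2.450) / (Q + 56.60) = 0.65
→ Q = 56.60·(2.450 − 0.65)/(0.65 − 0.09900) = 184.9 L/s.

185 L/s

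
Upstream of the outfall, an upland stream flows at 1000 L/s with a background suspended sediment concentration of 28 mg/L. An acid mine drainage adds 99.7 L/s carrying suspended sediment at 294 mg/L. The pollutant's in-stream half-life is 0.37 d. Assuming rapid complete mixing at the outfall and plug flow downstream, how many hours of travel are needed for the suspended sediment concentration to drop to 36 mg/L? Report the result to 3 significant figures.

Flow-weighted average: C = (1000·28.00 + 99.70·294.0) / 1100 = 57310/1100 = 52.12 mg/L.
Half-life 0.37 d → k = ln 2 / 0.37 = 1.873 d⁻¹.
52.12·exp(−k·t) = 36 → t = ln(52.12/36)/k = 17060 s = 4.739 h.

4.74 h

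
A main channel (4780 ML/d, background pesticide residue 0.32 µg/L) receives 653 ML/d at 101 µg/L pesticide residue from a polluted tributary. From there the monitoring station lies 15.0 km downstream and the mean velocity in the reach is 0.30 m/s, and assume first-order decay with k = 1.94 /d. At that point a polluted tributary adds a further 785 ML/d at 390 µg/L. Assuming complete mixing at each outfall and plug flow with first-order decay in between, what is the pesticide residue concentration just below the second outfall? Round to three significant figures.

52.8 µg/L

Mass balance: C = (4780·0.3200 + 653.0·101.0) / 5433 = 67480/5433 = 12.42 µg/L; combined flow 5433 ML/d.
Travel time t = 15.0·1000 / 0.30 = 50000 s = 13.89 h.
After decay, C = 12.42 × e^(−kt) = 12.42 × 0.3254 = 4.042 µg/L.
At the second outfall, C = (5433·4.042 + 785.0·390.0) / (5433 + 785.0) = 52.77 µg/L.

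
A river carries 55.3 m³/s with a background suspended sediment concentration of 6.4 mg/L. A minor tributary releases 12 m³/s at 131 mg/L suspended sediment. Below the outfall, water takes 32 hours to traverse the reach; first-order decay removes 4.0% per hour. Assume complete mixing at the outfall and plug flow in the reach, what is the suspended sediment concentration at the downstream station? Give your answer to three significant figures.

7.75 mg/L

Mass balance: C = (55.30·6.400 + 12.00·131.0) / 67.30 = 1926/67.30 = 28.62 mg/L.
4.0%/h lost → k = −ln(1 − 0.04) = 0.04082 h⁻¹.
First-order decay: C = 28.62·exp(−k·t) = 28.62·0.2708 = 7.750 mg/L.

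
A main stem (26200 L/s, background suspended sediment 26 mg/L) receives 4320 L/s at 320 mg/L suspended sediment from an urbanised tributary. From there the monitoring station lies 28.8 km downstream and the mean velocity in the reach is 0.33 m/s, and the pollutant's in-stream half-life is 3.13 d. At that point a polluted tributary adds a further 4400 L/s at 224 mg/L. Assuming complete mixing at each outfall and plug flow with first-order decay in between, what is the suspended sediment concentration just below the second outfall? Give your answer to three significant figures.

Mass balance: C = (26200·26.00 + 4320·320.0) / 30520 = 2064000/30520 = 67.61 mg/L; combined flow 30520 L/s.
Travel time t = 28.8·1000 / 0.33 = 87270 s = 24.24 h.
Half-life 3.13 d → k = ln 2 / 3.13 = 0.2215 d⁻¹.
After decay, C = 67.61 × e^(−kt) = 67.61 × 0.7996 = 54.06 mg/L.
At the second outfall, C = (30520·54.06 + 4400·224.0) / (30520 + 4400) = 75.47 mg/L.

75.5 mg/L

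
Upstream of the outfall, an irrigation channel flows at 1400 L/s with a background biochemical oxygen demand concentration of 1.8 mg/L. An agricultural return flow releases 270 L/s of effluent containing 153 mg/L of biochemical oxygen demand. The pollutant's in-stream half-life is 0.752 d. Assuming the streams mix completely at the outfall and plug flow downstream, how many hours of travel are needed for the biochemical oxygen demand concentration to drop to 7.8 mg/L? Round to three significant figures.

31.6 h

Conservation of mass: C = (1400·1.800 + 270.0·153.0) / 1670 = 43830/1670 = 26.25 mg/L.
Half-life 0.752 d → k = ln 2 / 0.752 = 0.9217 d⁻¹.
26.25·exp(−k·t) = 7.8 → t = ln(26.25/7.8)/k = 113700 s = 31.59 h.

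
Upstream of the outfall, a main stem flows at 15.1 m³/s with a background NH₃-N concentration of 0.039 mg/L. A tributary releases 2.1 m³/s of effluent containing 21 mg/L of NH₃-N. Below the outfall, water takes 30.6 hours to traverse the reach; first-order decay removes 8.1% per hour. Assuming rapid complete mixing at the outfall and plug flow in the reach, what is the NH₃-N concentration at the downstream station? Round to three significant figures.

0.196 mg/L

Mixed concentration C = ΣQC/ΣQ = (15.10·0.03900 + 2.100·21.00) / 17.20 = 44.69/17.20 = 2.598 mg/L.
8.1%/h lost → k = −ln(1 − 0.081) = 0.08447 h⁻¹.
After decay, C = 2.598 × e^(−kt) = 2.598 × 0.07541 = 0.1959 mg/L.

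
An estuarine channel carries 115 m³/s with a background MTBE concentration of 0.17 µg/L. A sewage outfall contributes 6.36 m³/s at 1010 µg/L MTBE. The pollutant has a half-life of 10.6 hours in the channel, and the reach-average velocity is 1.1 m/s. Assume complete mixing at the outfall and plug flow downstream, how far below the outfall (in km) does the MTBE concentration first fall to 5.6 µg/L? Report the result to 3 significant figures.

136 km

Mixed concentration C = ΣQC/ΣQ = (115.0·0.1700 + 6.360·1010) / 121.4 = 6443/121.4 = 53.09 µg/L.
Half-life 10.6 h → k = ln 2 / 10.6 = 0.06539 h⁻¹ = 1.569 d⁻¹.
Set 53.09·exp(−k·t) = 5.6 → t = ln(53.09/5.6)/k = 123800 s = 34.40 h.
Distance = v·t = 1.1·123800 = 136200 m = 136.2 km.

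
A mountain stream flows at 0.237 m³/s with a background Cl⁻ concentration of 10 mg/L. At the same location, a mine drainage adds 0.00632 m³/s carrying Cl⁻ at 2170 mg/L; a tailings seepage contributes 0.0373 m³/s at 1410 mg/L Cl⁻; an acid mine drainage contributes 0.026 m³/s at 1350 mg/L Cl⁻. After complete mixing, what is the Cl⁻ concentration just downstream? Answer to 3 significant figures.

Mixed concentration C = ΣQC/ΣQ = (0.2370·10.00 + 0.006320·2170 + 0.03730·1410 + 0.02600·1350) / 0.3066 = 103.8/0.3066 = 338.5 mg/L.

338 mg/L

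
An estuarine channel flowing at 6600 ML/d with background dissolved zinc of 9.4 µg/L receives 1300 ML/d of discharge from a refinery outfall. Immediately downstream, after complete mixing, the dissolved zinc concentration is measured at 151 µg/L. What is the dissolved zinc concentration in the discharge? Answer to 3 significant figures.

Mass balance: 6600·9.400 + 1300·Cₑ = 7900·151.0
→ Cₑ = (7900·151.0 − 6600·9.400) / 1300 = 869.9 µg/L.

870 µg/L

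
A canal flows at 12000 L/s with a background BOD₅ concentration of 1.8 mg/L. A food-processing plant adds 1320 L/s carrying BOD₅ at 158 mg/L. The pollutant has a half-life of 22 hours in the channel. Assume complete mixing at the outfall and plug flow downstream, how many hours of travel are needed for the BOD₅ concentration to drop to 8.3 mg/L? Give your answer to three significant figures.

23.3 h

Mass balance: C = (12000·1.800 + 1320·158.0) / 13320 = 230200/13320 = 17.28 mg/L.
Half-life 22 h → k = ln 2 / 22 = 0.03151 h⁻¹ = 0.7562 d⁻¹.
17.28·exp(−k·t) = 8.3 → t = ln(17.28/8.3)/k = 83780 s = 23.27 h.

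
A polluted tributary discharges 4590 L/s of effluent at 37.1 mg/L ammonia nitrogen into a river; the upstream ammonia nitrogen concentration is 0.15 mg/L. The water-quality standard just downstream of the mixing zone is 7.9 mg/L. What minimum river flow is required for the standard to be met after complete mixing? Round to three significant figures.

Set C_mix = 7.9: (Q·0.1500 + 4590·37.10) / (Q + 4590) = 7.9
→ Q = 4590·(37.10 − 7.9)/(7.9 − 0.1500) = 17290 L/s.

17300 L/s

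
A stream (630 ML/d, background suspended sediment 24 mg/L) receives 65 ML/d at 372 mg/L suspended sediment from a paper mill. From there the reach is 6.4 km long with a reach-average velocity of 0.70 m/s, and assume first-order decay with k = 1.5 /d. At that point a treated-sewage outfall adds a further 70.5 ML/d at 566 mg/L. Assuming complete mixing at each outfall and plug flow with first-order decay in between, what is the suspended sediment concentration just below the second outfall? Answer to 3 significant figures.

Flow-weighted average: C = (630.0·24.00 + 65.00·372.0) / 695.0 = 39300/695.0 = 56.55 mg/L; combined flow 695.0 ML/d.
Travel time t = 6.4·1000 / 0.70 = 9143 s = 2.540 h.
First-order decay: C = 56.55·exp(−k·t) = 56.55·0.8532 = 48.25 mg/L.
At the second outfall, C = (695.0·48.25 + 70.50·566.0) / (695.0 + 70.50) = 95.93 mg/L.

95.9 mg/L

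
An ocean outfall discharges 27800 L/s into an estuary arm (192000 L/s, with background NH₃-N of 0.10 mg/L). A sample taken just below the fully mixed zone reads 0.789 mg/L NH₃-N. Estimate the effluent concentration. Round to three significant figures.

Mass balance: 192000·0.1000 + 27800·Cₑ = 219800·0.7890
→ Cₑ = (219800·0.7890 − 192000·0.1000) / 27800 = 5.548 mg/L.

5.55 mg/L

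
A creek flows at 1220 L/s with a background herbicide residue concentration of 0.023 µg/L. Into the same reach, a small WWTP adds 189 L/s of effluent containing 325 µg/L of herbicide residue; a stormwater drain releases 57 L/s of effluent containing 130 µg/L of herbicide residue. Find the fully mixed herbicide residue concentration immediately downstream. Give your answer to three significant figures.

47.0 µg/L

Mixed concentration C = ΣQC/ΣQ = (1220·0.02300 + 189.0·325.0 + 57.00·130.0) / 1466 = 68860/1466 = 46.97 µg/L.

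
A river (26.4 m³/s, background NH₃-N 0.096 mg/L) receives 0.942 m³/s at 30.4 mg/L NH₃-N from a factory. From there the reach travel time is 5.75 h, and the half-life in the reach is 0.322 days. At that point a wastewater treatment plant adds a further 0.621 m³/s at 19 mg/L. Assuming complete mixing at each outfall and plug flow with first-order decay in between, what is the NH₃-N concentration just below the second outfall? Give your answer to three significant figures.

1.09 mg/L

Flow-weighted average: C = (26.40·0.09600 + 0.9420·30.40) / 27.34 = 31.17/27.34 = 1.140 mg/L; combined flow 27.34 m³/s.
Half-life 0.322 d → k = ln 2 / 0.322 = 2.153 d⁻¹.
After decay, C = 1.140 × e^(−kt) = 1.140 × 0.5971 = 0.6807 mg/L.
Second outfall: C = (27.34·0.6807 + 0.6210·19.00)/27.96 = 1.088 mg/L.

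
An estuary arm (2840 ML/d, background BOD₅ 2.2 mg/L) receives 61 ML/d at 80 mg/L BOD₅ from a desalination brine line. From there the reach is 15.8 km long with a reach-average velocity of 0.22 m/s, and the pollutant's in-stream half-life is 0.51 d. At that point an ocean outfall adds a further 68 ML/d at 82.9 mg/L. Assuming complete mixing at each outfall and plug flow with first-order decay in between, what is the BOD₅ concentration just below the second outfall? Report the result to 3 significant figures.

3.11 mg/L

Mass balance: C = (2840·2.200 + 61.00·80.00) / 2901 = 11130/2901 = 3.836 mg/L; combined flow 2901 ML/d.
Travel time t = 15.8·1000 / 0.22 = 71820 s = 19.95 h.
Half-life 0.51 d → k = ln 2 / 0.51 = 1.359 d⁻¹.
Applying C = C₀e^(−kt): 3.836 × 0.3231 = 1.239 mg/L.
Second outfall: C = (2901·1.239 + 68.00·82.90)/2969 = 3.110 mg/L.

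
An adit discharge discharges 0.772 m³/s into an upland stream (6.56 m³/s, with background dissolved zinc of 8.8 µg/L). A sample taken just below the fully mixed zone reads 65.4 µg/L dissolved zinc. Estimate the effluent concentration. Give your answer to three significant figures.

Mass balance: 6.560·8.800 + 0.7720·Cₑ = 7.332·65.40
→ Cₑ = (7.332·65.40 − 6.560·8.800) / 0.7720 = 546.4 µg/L.

546 µg/L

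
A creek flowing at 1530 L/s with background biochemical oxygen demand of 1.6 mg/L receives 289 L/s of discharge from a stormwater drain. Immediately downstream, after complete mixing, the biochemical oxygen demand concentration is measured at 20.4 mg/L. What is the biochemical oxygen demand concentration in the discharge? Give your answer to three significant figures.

120 mg/L

Mass balance: 1530·1.600 + 289.0·Cₑ = 1819·20.40
→ Cₑ = (1819·20.40 − 1530·1.600) / 289.0 = 119.9 mg/L.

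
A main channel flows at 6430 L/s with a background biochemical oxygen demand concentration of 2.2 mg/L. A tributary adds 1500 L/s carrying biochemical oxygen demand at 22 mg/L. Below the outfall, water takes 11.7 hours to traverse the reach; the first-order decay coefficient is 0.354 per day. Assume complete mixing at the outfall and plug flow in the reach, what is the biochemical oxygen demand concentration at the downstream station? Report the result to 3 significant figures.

Flow-weighted average: C = (6430·2.200 + 1500·22.00) / 7930 = 47150/7930 = 5.945 mg/L.
Applying C = C₀e^(−kt): 5.945 × 0.8415 = 5.003 mg/L.

5.00 mg/L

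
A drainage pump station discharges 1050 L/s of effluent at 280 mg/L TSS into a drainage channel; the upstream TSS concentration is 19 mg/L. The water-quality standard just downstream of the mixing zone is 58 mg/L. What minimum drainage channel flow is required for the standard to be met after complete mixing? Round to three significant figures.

Set C_mix = 58: (Q·19.00 + 1050·280.0) / (Q + 1050) = 58
→ Q = 1050·(280.0 − 58)/(58 − 19.00) = 5977 L/s.

5980 L/s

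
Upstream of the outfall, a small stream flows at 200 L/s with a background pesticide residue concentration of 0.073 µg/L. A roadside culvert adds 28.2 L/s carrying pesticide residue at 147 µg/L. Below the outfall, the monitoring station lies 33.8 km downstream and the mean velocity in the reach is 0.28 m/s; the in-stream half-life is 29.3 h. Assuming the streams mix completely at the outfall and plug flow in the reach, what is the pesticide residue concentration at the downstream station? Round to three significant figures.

Mass balance: C = (200.0·0.07300 + 28.20·147.0) / 228.2 = 4160/228.2 = 18.23 µg/L.
Travel time t = 33.8·1000 / 0.28 = 120700 s = 33.53 h.
Half-life 29.3 h → k = ln 2 / 29.3 = 0.02366 h⁻¹ = 0.5678 d⁻¹.
After decay, C = 18.23 × e^(−kt) = 18.23 × 0.4524 = 8.247 µg/L.

8.25 µg/L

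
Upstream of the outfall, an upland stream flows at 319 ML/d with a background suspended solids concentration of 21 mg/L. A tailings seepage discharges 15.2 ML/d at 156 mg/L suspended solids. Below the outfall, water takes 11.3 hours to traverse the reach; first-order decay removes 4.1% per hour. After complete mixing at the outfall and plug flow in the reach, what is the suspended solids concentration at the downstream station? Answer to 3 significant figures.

16.9 mg/L

After mixing, C = (319.0·21.00 + 15.20·156.0) / 334.2 = 9070/334.2 = 27.14 mg/L.
4.1%/h lost → k = −ln(1 − 0.041) = 0.04186 h⁻¹.
After decay, C = 27.14 × e^(−kt) = 27.14 × 0.6231 = 16.91 mg/L.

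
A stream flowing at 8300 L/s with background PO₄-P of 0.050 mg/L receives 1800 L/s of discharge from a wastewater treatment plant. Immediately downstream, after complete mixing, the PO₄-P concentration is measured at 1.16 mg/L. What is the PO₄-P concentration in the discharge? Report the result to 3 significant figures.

Mass balance: 8300·0.05000 + 1800·Cₑ = 10100·1.160
→ Cₑ = (10100·1.160 − 8300·0.05000) / 1800 = 6.278 mg/L.

6.28 mg/L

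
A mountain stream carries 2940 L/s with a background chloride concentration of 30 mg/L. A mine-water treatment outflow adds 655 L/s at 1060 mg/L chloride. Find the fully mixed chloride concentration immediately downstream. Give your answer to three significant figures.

218 mg/L

Flow-weighted average: C = (2940·30.00 + 655.0·1060) / 3595 = 782500/3595 = 217.7 mg/L.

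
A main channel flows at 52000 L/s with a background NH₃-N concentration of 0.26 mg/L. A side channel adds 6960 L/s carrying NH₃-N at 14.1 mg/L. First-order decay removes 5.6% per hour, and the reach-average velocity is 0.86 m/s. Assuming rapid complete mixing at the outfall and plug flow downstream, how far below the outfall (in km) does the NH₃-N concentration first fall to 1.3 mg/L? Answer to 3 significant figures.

20.2 km

Mass balance: C = (52000·0.2600 + 6960·14.10) / 58960 = 111700/58960 = 1.894 mg/L.
5.6%/h lost → k = −ln(1 − 0.056) = 0.05763 h⁻¹.
Set 1.894·exp(−k·t) = 1.3 → t = ln(1.894/1.3)/k = 23500 s = 6.528 h.
Distance = v·t = 0.86·23500 = 20210 m = 20.21 km.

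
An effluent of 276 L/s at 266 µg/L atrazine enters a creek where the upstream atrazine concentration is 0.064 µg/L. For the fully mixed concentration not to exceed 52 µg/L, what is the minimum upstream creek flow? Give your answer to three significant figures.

Set C_mix = 52: (Q·0.06400 + 276.0·266.0) / (Q + 276.0) = 52
→ Q = 276.0·(266.0 − 52)/(52 − 0.06400) = 1137 L/s.

1140 L/s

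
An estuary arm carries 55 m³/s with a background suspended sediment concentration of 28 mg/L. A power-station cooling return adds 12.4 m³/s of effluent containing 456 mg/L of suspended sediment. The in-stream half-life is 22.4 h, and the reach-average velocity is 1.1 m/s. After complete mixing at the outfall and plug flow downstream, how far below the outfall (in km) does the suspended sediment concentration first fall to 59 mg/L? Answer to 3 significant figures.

Mass balance: C = (55.00·28.00 + 12.40·456.0) / 67.40 = 7194/67.40 = 106.7 mg/L.
Half-life 22.4 h → k = ln 2 / 22.4 = 0.03094 h⁻¹ = 0.7427 d⁻¹.
Set 106.7·exp(−k·t) = 59 → t = ln(106.7/59)/k = 68970 s = 19.16 h.
Distance = v·t = 1.1·68970 = 75870 m = 75.87 km.

75.9 km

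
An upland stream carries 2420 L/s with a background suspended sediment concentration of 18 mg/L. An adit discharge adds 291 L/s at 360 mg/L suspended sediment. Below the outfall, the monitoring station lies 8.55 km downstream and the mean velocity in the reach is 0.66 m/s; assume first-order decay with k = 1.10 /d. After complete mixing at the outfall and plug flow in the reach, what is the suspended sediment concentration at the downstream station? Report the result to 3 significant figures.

After mixing, C = (2420·18.00 + 291.0·360.0) / 2711 = 148300/2711 = 54.71 mg/L.
Travel time t = 8.55·1000 / 0.66 = 12950 s = 3.598 h.
After decay, C = 54.71 × e^(−kt) = 54.71 × 0.8480 = 46.39 mg/L.

46.4 mg/L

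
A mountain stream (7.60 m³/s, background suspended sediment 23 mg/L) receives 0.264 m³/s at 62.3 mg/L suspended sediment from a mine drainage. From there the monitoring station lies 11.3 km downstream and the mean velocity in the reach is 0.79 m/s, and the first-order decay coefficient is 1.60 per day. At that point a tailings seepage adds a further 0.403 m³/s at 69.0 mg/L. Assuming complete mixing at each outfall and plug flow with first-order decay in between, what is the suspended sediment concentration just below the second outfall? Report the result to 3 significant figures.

Conservation of mass: C = (7.600·23.00 + 0.2640·62.30) / 7.864 = 191.2/7.864 = 24.32 mg/L; combined flow 7.864 m³/s.
Travel time t = 11.3·1000 / 0.79 = 14300 s = 3.973 h.
Applying C = C₀e^(−kt): 24.32 × 0.7673 = 18.66 mg/L.
At the second outfall, C = (7.864·18.66 + 0.4030·69.00) / (7.864 + 0.4030) = 21.11 mg/L.

21.1 mg/L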